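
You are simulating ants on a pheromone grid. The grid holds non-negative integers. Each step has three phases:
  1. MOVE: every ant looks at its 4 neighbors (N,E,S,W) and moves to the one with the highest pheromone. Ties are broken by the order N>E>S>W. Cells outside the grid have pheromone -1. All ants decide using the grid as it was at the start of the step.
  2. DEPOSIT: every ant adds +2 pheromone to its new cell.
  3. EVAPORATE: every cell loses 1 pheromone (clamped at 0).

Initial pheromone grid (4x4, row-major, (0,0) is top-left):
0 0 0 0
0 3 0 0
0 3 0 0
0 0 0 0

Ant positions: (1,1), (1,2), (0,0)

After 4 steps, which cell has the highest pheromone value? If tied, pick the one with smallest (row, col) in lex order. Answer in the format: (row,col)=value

Answer: (1,1)=11

Derivation:
Step 1: ant0:(1,1)->S->(2,1) | ant1:(1,2)->W->(1,1) | ant2:(0,0)->E->(0,1)
  grid max=4 at (1,1)
Step 2: ant0:(2,1)->N->(1,1) | ant1:(1,1)->S->(2,1) | ant2:(0,1)->S->(1,1)
  grid max=7 at (1,1)
Step 3: ant0:(1,1)->S->(2,1) | ant1:(2,1)->N->(1,1) | ant2:(1,1)->S->(2,1)
  grid max=8 at (1,1)
Step 4: ant0:(2,1)->N->(1,1) | ant1:(1,1)->S->(2,1) | ant2:(2,1)->N->(1,1)
  grid max=11 at (1,1)
Final grid:
  0 0 0 0
  0 11 0 0
  0 9 0 0
  0 0 0 0
Max pheromone 11 at (1,1)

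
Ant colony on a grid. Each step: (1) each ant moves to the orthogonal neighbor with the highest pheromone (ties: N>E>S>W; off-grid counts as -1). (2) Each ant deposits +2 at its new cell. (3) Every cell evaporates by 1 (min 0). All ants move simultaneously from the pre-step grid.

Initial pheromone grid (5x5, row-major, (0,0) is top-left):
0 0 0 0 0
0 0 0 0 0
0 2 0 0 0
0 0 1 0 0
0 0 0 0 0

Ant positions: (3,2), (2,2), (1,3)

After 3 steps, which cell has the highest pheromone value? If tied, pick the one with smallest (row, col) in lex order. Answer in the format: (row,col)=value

Step 1: ant0:(3,2)->N->(2,2) | ant1:(2,2)->W->(2,1) | ant2:(1,3)->N->(0,3)
  grid max=3 at (2,1)
Step 2: ant0:(2,2)->W->(2,1) | ant1:(2,1)->E->(2,2) | ant2:(0,3)->E->(0,4)
  grid max=4 at (2,1)
Step 3: ant0:(2,1)->E->(2,2) | ant1:(2,2)->W->(2,1) | ant2:(0,4)->S->(1,4)
  grid max=5 at (2,1)
Final grid:
  0 0 0 0 0
  0 0 0 0 1
  0 5 3 0 0
  0 0 0 0 0
  0 0 0 0 0
Max pheromone 5 at (2,1)

Answer: (2,1)=5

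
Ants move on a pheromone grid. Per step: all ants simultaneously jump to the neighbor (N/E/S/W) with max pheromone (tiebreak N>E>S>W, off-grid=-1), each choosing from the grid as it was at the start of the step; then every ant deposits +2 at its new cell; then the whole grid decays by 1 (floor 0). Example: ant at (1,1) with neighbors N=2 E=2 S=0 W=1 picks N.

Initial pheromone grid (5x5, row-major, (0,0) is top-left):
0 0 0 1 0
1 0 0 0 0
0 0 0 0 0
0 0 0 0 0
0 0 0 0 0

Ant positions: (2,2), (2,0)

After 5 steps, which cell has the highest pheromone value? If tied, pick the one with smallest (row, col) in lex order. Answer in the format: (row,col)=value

Answer: (1,0)=2

Derivation:
Step 1: ant0:(2,2)->N->(1,2) | ant1:(2,0)->N->(1,0)
  grid max=2 at (1,0)
Step 2: ant0:(1,2)->N->(0,2) | ant1:(1,0)->N->(0,0)
  grid max=1 at (0,0)
Step 3: ant0:(0,2)->E->(0,3) | ant1:(0,0)->S->(1,0)
  grid max=2 at (1,0)
Step 4: ant0:(0,3)->E->(0,4) | ant1:(1,0)->N->(0,0)
  grid max=1 at (0,0)
Step 5: ant0:(0,4)->S->(1,4) | ant1:(0,0)->S->(1,0)
  grid max=2 at (1,0)
Final grid:
  0 0 0 0 0
  2 0 0 0 1
  0 0 0 0 0
  0 0 0 0 0
  0 0 0 0 0
Max pheromone 2 at (1,0)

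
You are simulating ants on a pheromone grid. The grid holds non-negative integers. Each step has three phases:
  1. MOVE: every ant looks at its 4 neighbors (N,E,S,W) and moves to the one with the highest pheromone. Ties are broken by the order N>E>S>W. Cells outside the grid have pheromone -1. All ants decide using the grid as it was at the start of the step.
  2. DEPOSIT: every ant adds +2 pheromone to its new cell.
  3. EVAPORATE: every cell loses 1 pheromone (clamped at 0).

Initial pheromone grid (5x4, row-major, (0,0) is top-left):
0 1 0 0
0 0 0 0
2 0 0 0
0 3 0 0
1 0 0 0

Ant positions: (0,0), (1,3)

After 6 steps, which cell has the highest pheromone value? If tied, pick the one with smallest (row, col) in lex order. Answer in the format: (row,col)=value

Step 1: ant0:(0,0)->E->(0,1) | ant1:(1,3)->N->(0,3)
  grid max=2 at (0,1)
Step 2: ant0:(0,1)->E->(0,2) | ant1:(0,3)->S->(1,3)
  grid max=1 at (0,1)
Step 3: ant0:(0,2)->W->(0,1) | ant1:(1,3)->N->(0,3)
  grid max=2 at (0,1)
Step 4: ant0:(0,1)->E->(0,2) | ant1:(0,3)->S->(1,3)
  grid max=1 at (0,1)
Step 5: ant0:(0,2)->W->(0,1) | ant1:(1,3)->N->(0,3)
  grid max=2 at (0,1)
Step 6: ant0:(0,1)->E->(0,2) | ant1:(0,3)->S->(1,3)
  grid max=1 at (0,1)
Final grid:
  0 1 1 0
  0 0 0 1
  0 0 0 0
  0 0 0 0
  0 0 0 0
Max pheromone 1 at (0,1)

Answer: (0,1)=1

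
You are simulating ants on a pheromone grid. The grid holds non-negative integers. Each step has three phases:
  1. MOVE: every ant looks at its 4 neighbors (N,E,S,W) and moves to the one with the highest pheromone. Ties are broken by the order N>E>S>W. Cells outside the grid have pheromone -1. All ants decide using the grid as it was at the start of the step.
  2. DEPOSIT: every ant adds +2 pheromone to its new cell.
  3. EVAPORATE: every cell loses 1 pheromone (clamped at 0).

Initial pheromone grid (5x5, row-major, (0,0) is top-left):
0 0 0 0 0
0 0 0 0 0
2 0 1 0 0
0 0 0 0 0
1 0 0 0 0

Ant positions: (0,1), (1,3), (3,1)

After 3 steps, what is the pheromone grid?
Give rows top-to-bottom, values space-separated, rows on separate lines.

After step 1: ants at (0,2),(0,3),(2,1)
  0 0 1 1 0
  0 0 0 0 0
  1 1 0 0 0
  0 0 0 0 0
  0 0 0 0 0
After step 2: ants at (0,3),(0,2),(2,0)
  0 0 2 2 0
  0 0 0 0 0
  2 0 0 0 0
  0 0 0 0 0
  0 0 0 0 0
After step 3: ants at (0,2),(0,3),(1,0)
  0 0 3 3 0
  1 0 0 0 0
  1 0 0 0 0
  0 0 0 0 0
  0 0 0 0 0

0 0 3 3 0
1 0 0 0 0
1 0 0 0 0
0 0 0 0 0
0 0 0 0 0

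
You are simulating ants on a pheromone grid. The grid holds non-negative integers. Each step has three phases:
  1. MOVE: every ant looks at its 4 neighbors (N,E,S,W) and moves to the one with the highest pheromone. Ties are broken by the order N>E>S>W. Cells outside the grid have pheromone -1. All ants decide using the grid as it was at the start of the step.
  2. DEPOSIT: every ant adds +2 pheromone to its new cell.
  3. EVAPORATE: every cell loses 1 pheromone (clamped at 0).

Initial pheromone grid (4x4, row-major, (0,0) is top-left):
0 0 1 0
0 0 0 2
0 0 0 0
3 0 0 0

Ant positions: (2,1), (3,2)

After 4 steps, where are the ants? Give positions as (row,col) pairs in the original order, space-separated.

Step 1: ant0:(2,1)->N->(1,1) | ant1:(3,2)->N->(2,2)
  grid max=2 at (3,0)
Step 2: ant0:(1,1)->N->(0,1) | ant1:(2,2)->N->(1,2)
  grid max=1 at (0,1)
Step 3: ant0:(0,1)->E->(0,2) | ant1:(1,2)->N->(0,2)
  grid max=3 at (0,2)
Step 4: ant0:(0,2)->E->(0,3) | ant1:(0,2)->E->(0,3)
  grid max=3 at (0,3)

(0,3) (0,3)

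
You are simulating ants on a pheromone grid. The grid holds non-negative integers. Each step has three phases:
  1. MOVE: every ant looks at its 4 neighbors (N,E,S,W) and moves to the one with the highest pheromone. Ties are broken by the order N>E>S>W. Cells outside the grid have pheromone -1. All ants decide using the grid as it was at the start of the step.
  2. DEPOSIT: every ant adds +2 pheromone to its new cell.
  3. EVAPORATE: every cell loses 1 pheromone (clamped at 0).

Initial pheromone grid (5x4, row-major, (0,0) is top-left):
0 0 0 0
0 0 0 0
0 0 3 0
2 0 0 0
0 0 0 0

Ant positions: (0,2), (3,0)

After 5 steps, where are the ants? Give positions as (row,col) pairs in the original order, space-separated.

Step 1: ant0:(0,2)->E->(0,3) | ant1:(3,0)->N->(2,0)
  grid max=2 at (2,2)
Step 2: ant0:(0,3)->S->(1,3) | ant1:(2,0)->S->(3,0)
  grid max=2 at (3,0)
Step 3: ant0:(1,3)->N->(0,3) | ant1:(3,0)->N->(2,0)
  grid max=1 at (0,3)
Step 4: ant0:(0,3)->S->(1,3) | ant1:(2,0)->S->(3,0)
  grid max=2 at (3,0)
Step 5: ant0:(1,3)->N->(0,3) | ant1:(3,0)->N->(2,0)
  grid max=1 at (0,3)

(0,3) (2,0)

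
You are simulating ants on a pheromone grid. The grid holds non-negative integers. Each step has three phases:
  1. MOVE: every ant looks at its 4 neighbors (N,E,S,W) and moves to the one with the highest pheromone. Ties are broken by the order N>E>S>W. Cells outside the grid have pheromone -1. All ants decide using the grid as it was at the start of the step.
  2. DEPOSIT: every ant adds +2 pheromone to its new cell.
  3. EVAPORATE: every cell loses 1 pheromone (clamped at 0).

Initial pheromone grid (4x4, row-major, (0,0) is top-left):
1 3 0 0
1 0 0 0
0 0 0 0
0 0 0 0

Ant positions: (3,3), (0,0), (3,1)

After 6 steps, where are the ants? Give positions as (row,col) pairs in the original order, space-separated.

Step 1: ant0:(3,3)->N->(2,3) | ant1:(0,0)->E->(0,1) | ant2:(3,1)->N->(2,1)
  grid max=4 at (0,1)
Step 2: ant0:(2,3)->N->(1,3) | ant1:(0,1)->E->(0,2) | ant2:(2,1)->N->(1,1)
  grid max=3 at (0,1)
Step 3: ant0:(1,3)->N->(0,3) | ant1:(0,2)->W->(0,1) | ant2:(1,1)->N->(0,1)
  grid max=6 at (0,1)
Step 4: ant0:(0,3)->S->(1,3) | ant1:(0,1)->E->(0,2) | ant2:(0,1)->E->(0,2)
  grid max=5 at (0,1)
Step 5: ant0:(1,3)->N->(0,3) | ant1:(0,2)->W->(0,1) | ant2:(0,2)->W->(0,1)
  grid max=8 at (0,1)
Step 6: ant0:(0,3)->W->(0,2) | ant1:(0,1)->E->(0,2) | ant2:(0,1)->E->(0,2)
  grid max=7 at (0,1)

(0,2) (0,2) (0,2)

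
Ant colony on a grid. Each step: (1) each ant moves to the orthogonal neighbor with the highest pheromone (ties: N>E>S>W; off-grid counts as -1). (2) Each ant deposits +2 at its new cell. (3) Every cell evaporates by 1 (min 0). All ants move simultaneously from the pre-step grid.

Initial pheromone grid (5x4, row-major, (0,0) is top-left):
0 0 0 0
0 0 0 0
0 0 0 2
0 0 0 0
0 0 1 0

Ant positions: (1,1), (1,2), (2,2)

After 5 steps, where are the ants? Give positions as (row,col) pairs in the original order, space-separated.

Step 1: ant0:(1,1)->N->(0,1) | ant1:(1,2)->N->(0,2) | ant2:(2,2)->E->(2,3)
  grid max=3 at (2,3)
Step 2: ant0:(0,1)->E->(0,2) | ant1:(0,2)->W->(0,1) | ant2:(2,3)->N->(1,3)
  grid max=2 at (0,1)
Step 3: ant0:(0,2)->W->(0,1) | ant1:(0,1)->E->(0,2) | ant2:(1,3)->S->(2,3)
  grid max=3 at (0,1)
Step 4: ant0:(0,1)->E->(0,2) | ant1:(0,2)->W->(0,1) | ant2:(2,3)->N->(1,3)
  grid max=4 at (0,1)
Step 5: ant0:(0,2)->W->(0,1) | ant1:(0,1)->E->(0,2) | ant2:(1,3)->S->(2,3)
  grid max=5 at (0,1)

(0,1) (0,2) (2,3)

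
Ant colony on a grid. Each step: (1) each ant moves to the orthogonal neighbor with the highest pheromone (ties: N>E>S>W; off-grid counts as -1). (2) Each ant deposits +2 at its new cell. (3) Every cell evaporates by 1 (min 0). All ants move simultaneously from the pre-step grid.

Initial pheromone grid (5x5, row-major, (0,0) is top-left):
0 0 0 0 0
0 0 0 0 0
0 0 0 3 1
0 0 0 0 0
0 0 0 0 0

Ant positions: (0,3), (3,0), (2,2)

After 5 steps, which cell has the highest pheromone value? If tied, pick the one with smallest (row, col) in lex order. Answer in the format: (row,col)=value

Step 1: ant0:(0,3)->E->(0,4) | ant1:(3,0)->N->(2,0) | ant2:(2,2)->E->(2,3)
  grid max=4 at (2,3)
Step 2: ant0:(0,4)->S->(1,4) | ant1:(2,0)->N->(1,0) | ant2:(2,3)->N->(1,3)
  grid max=3 at (2,3)
Step 3: ant0:(1,4)->W->(1,3) | ant1:(1,0)->N->(0,0) | ant2:(1,3)->S->(2,3)
  grid max=4 at (2,3)
Step 4: ant0:(1,3)->S->(2,3) | ant1:(0,0)->E->(0,1) | ant2:(2,3)->N->(1,3)
  grid max=5 at (2,3)
Step 5: ant0:(2,3)->N->(1,3) | ant1:(0,1)->E->(0,2) | ant2:(1,3)->S->(2,3)
  grid max=6 at (2,3)
Final grid:
  0 0 1 0 0
  0 0 0 4 0
  0 0 0 6 0
  0 0 0 0 0
  0 0 0 0 0
Max pheromone 6 at (2,3)

Answer: (2,3)=6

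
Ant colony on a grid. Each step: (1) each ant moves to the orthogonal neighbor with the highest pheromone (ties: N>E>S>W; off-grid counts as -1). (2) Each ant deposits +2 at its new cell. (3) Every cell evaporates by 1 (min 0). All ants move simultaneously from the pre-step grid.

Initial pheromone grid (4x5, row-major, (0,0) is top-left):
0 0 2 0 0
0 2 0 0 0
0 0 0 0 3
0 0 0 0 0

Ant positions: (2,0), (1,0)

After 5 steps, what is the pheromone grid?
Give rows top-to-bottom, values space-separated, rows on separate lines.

After step 1: ants at (1,0),(1,1)
  0 0 1 0 0
  1 3 0 0 0
  0 0 0 0 2
  0 0 0 0 0
After step 2: ants at (1,1),(1,0)
  0 0 0 0 0
  2 4 0 0 0
  0 0 0 0 1
  0 0 0 0 0
After step 3: ants at (1,0),(1,1)
  0 0 0 0 0
  3 5 0 0 0
  0 0 0 0 0
  0 0 0 0 0
After step 4: ants at (1,1),(1,0)
  0 0 0 0 0
  4 6 0 0 0
  0 0 0 0 0
  0 0 0 0 0
After step 5: ants at (1,0),(1,1)
  0 0 0 0 0
  5 7 0 0 0
  0 0 0 0 0
  0 0 0 0 0

0 0 0 0 0
5 7 0 0 0
0 0 0 0 0
0 0 0 0 0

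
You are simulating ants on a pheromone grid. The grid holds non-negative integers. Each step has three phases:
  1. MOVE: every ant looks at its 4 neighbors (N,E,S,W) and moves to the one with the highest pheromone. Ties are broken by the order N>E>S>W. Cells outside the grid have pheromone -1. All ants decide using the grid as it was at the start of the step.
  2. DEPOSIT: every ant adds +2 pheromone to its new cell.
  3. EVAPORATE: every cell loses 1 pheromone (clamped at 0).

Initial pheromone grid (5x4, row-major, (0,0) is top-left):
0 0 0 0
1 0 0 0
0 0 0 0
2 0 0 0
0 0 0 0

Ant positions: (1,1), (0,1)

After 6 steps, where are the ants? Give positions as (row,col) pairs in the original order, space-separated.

Step 1: ant0:(1,1)->W->(1,0) | ant1:(0,1)->E->(0,2)
  grid max=2 at (1,0)
Step 2: ant0:(1,0)->N->(0,0) | ant1:(0,2)->E->(0,3)
  grid max=1 at (0,0)
Step 3: ant0:(0,0)->S->(1,0) | ant1:(0,3)->S->(1,3)
  grid max=2 at (1,0)
Step 4: ant0:(1,0)->N->(0,0) | ant1:(1,3)->N->(0,3)
  grid max=1 at (0,0)
Step 5: ant0:(0,0)->S->(1,0) | ant1:(0,3)->S->(1,3)
  grid max=2 at (1,0)
Step 6: ant0:(1,0)->N->(0,0) | ant1:(1,3)->N->(0,3)
  grid max=1 at (0,0)

(0,0) (0,3)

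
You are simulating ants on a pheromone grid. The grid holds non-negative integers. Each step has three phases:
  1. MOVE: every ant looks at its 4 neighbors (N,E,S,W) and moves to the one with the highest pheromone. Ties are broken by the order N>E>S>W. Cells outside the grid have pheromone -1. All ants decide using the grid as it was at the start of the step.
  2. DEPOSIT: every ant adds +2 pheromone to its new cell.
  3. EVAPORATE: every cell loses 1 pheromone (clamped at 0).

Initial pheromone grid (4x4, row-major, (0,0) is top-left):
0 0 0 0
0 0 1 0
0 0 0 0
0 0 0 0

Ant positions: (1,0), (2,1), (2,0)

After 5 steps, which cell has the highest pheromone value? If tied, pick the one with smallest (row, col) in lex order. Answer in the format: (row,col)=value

Step 1: ant0:(1,0)->N->(0,0) | ant1:(2,1)->N->(1,1) | ant2:(2,0)->N->(1,0)
  grid max=1 at (0,0)
Step 2: ant0:(0,0)->S->(1,0) | ant1:(1,1)->W->(1,0) | ant2:(1,0)->N->(0,0)
  grid max=4 at (1,0)
Step 3: ant0:(1,0)->N->(0,0) | ant1:(1,0)->N->(0,0) | ant2:(0,0)->S->(1,0)
  grid max=5 at (0,0)
Step 4: ant0:(0,0)->S->(1,0) | ant1:(0,0)->S->(1,0) | ant2:(1,0)->N->(0,0)
  grid max=8 at (1,0)
Step 5: ant0:(1,0)->N->(0,0) | ant1:(1,0)->N->(0,0) | ant2:(0,0)->S->(1,0)
  grid max=9 at (0,0)
Final grid:
  9 0 0 0
  9 0 0 0
  0 0 0 0
  0 0 0 0
Max pheromone 9 at (0,0)

Answer: (0,0)=9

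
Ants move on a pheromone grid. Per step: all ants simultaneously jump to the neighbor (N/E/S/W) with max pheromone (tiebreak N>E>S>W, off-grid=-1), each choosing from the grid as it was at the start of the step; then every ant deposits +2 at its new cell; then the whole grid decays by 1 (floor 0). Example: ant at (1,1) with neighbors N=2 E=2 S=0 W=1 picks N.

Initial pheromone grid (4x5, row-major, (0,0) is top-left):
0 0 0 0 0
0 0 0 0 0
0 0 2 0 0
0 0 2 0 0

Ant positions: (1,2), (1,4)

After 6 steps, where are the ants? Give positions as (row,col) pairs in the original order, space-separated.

Step 1: ant0:(1,2)->S->(2,2) | ant1:(1,4)->N->(0,4)
  grid max=3 at (2,2)
Step 2: ant0:(2,2)->S->(3,2) | ant1:(0,4)->S->(1,4)
  grid max=2 at (2,2)
Step 3: ant0:(3,2)->N->(2,2) | ant1:(1,4)->N->(0,4)
  grid max=3 at (2,2)
Step 4: ant0:(2,2)->S->(3,2) | ant1:(0,4)->S->(1,4)
  grid max=2 at (2,2)
Step 5: ant0:(3,2)->N->(2,2) | ant1:(1,4)->N->(0,4)
  grid max=3 at (2,2)
Step 6: ant0:(2,2)->S->(3,2) | ant1:(0,4)->S->(1,4)
  grid max=2 at (2,2)

(3,2) (1,4)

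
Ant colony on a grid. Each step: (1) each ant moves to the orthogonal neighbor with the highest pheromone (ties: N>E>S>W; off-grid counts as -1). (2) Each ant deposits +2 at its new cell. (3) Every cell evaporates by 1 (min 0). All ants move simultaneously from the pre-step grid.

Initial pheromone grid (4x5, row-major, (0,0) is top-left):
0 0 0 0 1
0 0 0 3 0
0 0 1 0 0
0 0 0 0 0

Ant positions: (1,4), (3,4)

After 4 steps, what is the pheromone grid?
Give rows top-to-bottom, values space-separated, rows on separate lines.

After step 1: ants at (1,3),(2,4)
  0 0 0 0 0
  0 0 0 4 0
  0 0 0 0 1
  0 0 0 0 0
After step 2: ants at (0,3),(1,4)
  0 0 0 1 0
  0 0 0 3 1
  0 0 0 0 0
  0 0 0 0 0
After step 3: ants at (1,3),(1,3)
  0 0 0 0 0
  0 0 0 6 0
  0 0 0 0 0
  0 0 0 0 0
After step 4: ants at (0,3),(0,3)
  0 0 0 3 0
  0 0 0 5 0
  0 0 0 0 0
  0 0 0 0 0

0 0 0 3 0
0 0 0 5 0
0 0 0 0 0
0 0 0 0 0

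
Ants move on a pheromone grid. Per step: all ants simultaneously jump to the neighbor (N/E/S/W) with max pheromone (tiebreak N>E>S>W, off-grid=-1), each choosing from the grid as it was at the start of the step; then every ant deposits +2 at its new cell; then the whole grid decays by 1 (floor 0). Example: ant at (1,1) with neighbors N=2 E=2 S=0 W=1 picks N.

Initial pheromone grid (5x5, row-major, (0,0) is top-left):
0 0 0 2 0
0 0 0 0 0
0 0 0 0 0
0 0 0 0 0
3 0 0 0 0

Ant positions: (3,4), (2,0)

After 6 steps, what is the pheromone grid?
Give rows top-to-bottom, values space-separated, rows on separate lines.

After step 1: ants at (2,4),(1,0)
  0 0 0 1 0
  1 0 0 0 0
  0 0 0 0 1
  0 0 0 0 0
  2 0 0 0 0
After step 2: ants at (1,4),(0,0)
  1 0 0 0 0
  0 0 0 0 1
  0 0 0 0 0
  0 0 0 0 0
  1 0 0 0 0
After step 3: ants at (0,4),(0,1)
  0 1 0 0 1
  0 0 0 0 0
  0 0 0 0 0
  0 0 0 0 0
  0 0 0 0 0
After step 4: ants at (1,4),(0,2)
  0 0 1 0 0
  0 0 0 0 1
  0 0 0 0 0
  0 0 0 0 0
  0 0 0 0 0
After step 5: ants at (0,4),(0,3)
  0 0 0 1 1
  0 0 0 0 0
  0 0 0 0 0
  0 0 0 0 0
  0 0 0 0 0
After step 6: ants at (0,3),(0,4)
  0 0 0 2 2
  0 0 0 0 0
  0 0 0 0 0
  0 0 0 0 0
  0 0 0 0 0

0 0 0 2 2
0 0 0 0 0
0 0 0 0 0
0 0 0 0 0
0 0 0 0 0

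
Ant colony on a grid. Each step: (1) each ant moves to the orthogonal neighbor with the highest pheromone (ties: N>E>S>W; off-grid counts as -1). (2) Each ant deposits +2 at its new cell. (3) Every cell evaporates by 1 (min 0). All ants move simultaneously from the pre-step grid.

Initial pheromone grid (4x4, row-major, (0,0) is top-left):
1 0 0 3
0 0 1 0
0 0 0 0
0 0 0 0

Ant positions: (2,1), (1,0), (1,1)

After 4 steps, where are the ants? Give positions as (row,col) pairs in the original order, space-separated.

Step 1: ant0:(2,1)->N->(1,1) | ant1:(1,0)->N->(0,0) | ant2:(1,1)->E->(1,2)
  grid max=2 at (0,0)
Step 2: ant0:(1,1)->E->(1,2) | ant1:(0,0)->E->(0,1) | ant2:(1,2)->W->(1,1)
  grid max=3 at (1,2)
Step 3: ant0:(1,2)->W->(1,1) | ant1:(0,1)->S->(1,1) | ant2:(1,1)->E->(1,2)
  grid max=5 at (1,1)
Step 4: ant0:(1,1)->E->(1,2) | ant1:(1,1)->E->(1,2) | ant2:(1,2)->W->(1,1)
  grid max=7 at (1,2)

(1,2) (1,2) (1,1)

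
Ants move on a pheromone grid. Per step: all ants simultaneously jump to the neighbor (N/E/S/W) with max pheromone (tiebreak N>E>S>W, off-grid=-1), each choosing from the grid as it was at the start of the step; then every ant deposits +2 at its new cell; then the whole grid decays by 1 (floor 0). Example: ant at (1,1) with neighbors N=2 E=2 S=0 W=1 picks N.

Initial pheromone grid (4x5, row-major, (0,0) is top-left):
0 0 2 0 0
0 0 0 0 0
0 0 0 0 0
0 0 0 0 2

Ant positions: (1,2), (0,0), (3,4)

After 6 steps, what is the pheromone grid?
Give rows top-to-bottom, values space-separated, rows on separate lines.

After step 1: ants at (0,2),(0,1),(2,4)
  0 1 3 0 0
  0 0 0 0 0
  0 0 0 0 1
  0 0 0 0 1
After step 2: ants at (0,1),(0,2),(3,4)
  0 2 4 0 0
  0 0 0 0 0
  0 0 0 0 0
  0 0 0 0 2
After step 3: ants at (0,2),(0,1),(2,4)
  0 3 5 0 0
  0 0 0 0 0
  0 0 0 0 1
  0 0 0 0 1
After step 4: ants at (0,1),(0,2),(3,4)
  0 4 6 0 0
  0 0 0 0 0
  0 0 0 0 0
  0 0 0 0 2
After step 5: ants at (0,2),(0,1),(2,4)
  0 5 7 0 0
  0 0 0 0 0
  0 0 0 0 1
  0 0 0 0 1
After step 6: ants at (0,1),(0,2),(3,4)
  0 6 8 0 0
  0 0 0 0 0
  0 0 0 0 0
  0 0 0 0 2

0 6 8 0 0
0 0 0 0 0
0 0 0 0 0
0 0 0 0 2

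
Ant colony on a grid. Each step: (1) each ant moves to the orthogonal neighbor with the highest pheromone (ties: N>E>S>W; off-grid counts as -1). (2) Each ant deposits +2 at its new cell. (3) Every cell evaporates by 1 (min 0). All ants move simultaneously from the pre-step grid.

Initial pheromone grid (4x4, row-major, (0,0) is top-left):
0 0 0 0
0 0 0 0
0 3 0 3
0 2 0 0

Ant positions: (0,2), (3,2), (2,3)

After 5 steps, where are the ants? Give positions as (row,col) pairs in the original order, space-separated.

Step 1: ant0:(0,2)->E->(0,3) | ant1:(3,2)->W->(3,1) | ant2:(2,3)->N->(1,3)
  grid max=3 at (3,1)
Step 2: ant0:(0,3)->S->(1,3) | ant1:(3,1)->N->(2,1) | ant2:(1,3)->S->(2,3)
  grid max=3 at (2,1)
Step 3: ant0:(1,3)->S->(2,3) | ant1:(2,1)->S->(3,1) | ant2:(2,3)->N->(1,3)
  grid max=4 at (2,3)
Step 4: ant0:(2,3)->N->(1,3) | ant1:(3,1)->N->(2,1) | ant2:(1,3)->S->(2,3)
  grid max=5 at (2,3)
Step 5: ant0:(1,3)->S->(2,3) | ant1:(2,1)->S->(3,1) | ant2:(2,3)->N->(1,3)
  grid max=6 at (2,3)

(2,3) (3,1) (1,3)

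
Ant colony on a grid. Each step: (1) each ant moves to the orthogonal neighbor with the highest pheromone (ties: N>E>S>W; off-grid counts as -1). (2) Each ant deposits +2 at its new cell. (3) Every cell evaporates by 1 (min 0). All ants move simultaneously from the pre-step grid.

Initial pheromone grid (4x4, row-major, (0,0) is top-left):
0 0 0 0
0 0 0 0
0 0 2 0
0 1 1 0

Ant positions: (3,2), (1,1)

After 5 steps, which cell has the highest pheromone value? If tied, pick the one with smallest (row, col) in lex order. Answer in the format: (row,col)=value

Answer: (2,2)=5

Derivation:
Step 1: ant0:(3,2)->N->(2,2) | ant1:(1,1)->N->(0,1)
  grid max=3 at (2,2)
Step 2: ant0:(2,2)->N->(1,2) | ant1:(0,1)->E->(0,2)
  grid max=2 at (2,2)
Step 3: ant0:(1,2)->S->(2,2) | ant1:(0,2)->S->(1,2)
  grid max=3 at (2,2)
Step 4: ant0:(2,2)->N->(1,2) | ant1:(1,2)->S->(2,2)
  grid max=4 at (2,2)
Step 5: ant0:(1,2)->S->(2,2) | ant1:(2,2)->N->(1,2)
  grid max=5 at (2,2)
Final grid:
  0 0 0 0
  0 0 4 0
  0 0 5 0
  0 0 0 0
Max pheromone 5 at (2,2)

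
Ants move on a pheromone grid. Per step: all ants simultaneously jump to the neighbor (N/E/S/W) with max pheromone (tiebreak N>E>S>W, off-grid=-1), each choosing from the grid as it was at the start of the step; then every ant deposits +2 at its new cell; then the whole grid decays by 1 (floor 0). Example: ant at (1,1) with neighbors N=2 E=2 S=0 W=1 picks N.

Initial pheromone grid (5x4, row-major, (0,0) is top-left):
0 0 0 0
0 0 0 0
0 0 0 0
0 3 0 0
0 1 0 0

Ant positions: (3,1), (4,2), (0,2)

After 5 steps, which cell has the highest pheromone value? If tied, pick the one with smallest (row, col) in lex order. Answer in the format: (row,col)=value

Step 1: ant0:(3,1)->S->(4,1) | ant1:(4,2)->W->(4,1) | ant2:(0,2)->E->(0,3)
  grid max=4 at (4,1)
Step 2: ant0:(4,1)->N->(3,1) | ant1:(4,1)->N->(3,1) | ant2:(0,3)->S->(1,3)
  grid max=5 at (3,1)
Step 3: ant0:(3,1)->S->(4,1) | ant1:(3,1)->S->(4,1) | ant2:(1,3)->N->(0,3)
  grid max=6 at (4,1)
Step 4: ant0:(4,1)->N->(3,1) | ant1:(4,1)->N->(3,1) | ant2:(0,3)->S->(1,3)
  grid max=7 at (3,1)
Step 5: ant0:(3,1)->S->(4,1) | ant1:(3,1)->S->(4,1) | ant2:(1,3)->N->(0,3)
  grid max=8 at (4,1)
Final grid:
  0 0 0 1
  0 0 0 0
  0 0 0 0
  0 6 0 0
  0 8 0 0
Max pheromone 8 at (4,1)

Answer: (4,1)=8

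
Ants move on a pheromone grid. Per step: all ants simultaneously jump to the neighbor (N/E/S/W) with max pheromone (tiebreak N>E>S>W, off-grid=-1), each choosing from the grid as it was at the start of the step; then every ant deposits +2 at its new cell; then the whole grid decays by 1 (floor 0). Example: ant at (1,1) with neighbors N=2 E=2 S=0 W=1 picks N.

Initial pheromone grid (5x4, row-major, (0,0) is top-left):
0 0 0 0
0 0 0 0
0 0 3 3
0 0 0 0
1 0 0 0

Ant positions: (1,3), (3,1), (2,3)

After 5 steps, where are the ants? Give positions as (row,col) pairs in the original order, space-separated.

Step 1: ant0:(1,3)->S->(2,3) | ant1:(3,1)->N->(2,1) | ant2:(2,3)->W->(2,2)
  grid max=4 at (2,2)
Step 2: ant0:(2,3)->W->(2,2) | ant1:(2,1)->E->(2,2) | ant2:(2,2)->E->(2,3)
  grid max=7 at (2,2)
Step 3: ant0:(2,2)->E->(2,3) | ant1:(2,2)->E->(2,3) | ant2:(2,3)->W->(2,2)
  grid max=8 at (2,2)
Step 4: ant0:(2,3)->W->(2,2) | ant1:(2,3)->W->(2,2) | ant2:(2,2)->E->(2,3)
  grid max=11 at (2,2)
Step 5: ant0:(2,2)->E->(2,3) | ant1:(2,2)->E->(2,3) | ant2:(2,3)->W->(2,2)
  grid max=12 at (2,2)

(2,3) (2,3) (2,2)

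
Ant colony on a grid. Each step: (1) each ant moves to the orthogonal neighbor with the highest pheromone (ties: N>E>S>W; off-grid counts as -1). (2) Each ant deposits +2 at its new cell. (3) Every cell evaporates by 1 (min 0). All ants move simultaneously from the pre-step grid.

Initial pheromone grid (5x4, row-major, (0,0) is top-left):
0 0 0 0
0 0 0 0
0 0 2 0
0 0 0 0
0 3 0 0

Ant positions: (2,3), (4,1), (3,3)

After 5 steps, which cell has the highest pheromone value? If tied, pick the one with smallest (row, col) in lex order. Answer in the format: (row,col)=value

Answer: (2,2)=7

Derivation:
Step 1: ant0:(2,3)->W->(2,2) | ant1:(4,1)->N->(3,1) | ant2:(3,3)->N->(2,3)
  grid max=3 at (2,2)
Step 2: ant0:(2,2)->E->(2,3) | ant1:(3,1)->S->(4,1) | ant2:(2,3)->W->(2,2)
  grid max=4 at (2,2)
Step 3: ant0:(2,3)->W->(2,2) | ant1:(4,1)->N->(3,1) | ant2:(2,2)->E->(2,3)
  grid max=5 at (2,2)
Step 4: ant0:(2,2)->E->(2,3) | ant1:(3,1)->S->(4,1) | ant2:(2,3)->W->(2,2)
  grid max=6 at (2,2)
Step 5: ant0:(2,3)->W->(2,2) | ant1:(4,1)->N->(3,1) | ant2:(2,2)->E->(2,3)
  grid max=7 at (2,2)
Final grid:
  0 0 0 0
  0 0 0 0
  0 0 7 5
  0 1 0 0
  0 2 0 0
Max pheromone 7 at (2,2)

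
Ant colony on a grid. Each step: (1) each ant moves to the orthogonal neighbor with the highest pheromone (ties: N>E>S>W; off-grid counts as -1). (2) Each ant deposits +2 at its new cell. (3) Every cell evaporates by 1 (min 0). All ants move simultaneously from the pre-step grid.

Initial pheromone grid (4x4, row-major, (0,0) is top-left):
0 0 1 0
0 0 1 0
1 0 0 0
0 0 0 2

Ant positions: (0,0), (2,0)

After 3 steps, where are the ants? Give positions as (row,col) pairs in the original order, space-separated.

Step 1: ant0:(0,0)->E->(0,1) | ant1:(2,0)->N->(1,0)
  grid max=1 at (0,1)
Step 2: ant0:(0,1)->E->(0,2) | ant1:(1,0)->N->(0,0)
  grid max=1 at (0,0)
Step 3: ant0:(0,2)->E->(0,3) | ant1:(0,0)->E->(0,1)
  grid max=1 at (0,1)

(0,3) (0,1)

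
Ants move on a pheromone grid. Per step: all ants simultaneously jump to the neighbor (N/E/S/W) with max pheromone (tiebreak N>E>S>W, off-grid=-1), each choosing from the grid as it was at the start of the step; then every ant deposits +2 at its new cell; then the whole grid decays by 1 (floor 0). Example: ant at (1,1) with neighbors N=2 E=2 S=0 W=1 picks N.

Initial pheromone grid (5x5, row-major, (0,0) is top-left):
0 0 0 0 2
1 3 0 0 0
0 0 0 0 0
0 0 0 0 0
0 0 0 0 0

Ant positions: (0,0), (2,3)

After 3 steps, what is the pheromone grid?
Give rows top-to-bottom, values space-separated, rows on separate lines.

After step 1: ants at (1,0),(1,3)
  0 0 0 0 1
  2 2 0 1 0
  0 0 0 0 0
  0 0 0 0 0
  0 0 0 0 0
After step 2: ants at (1,1),(0,3)
  0 0 0 1 0
  1 3 0 0 0
  0 0 0 0 0
  0 0 0 0 0
  0 0 0 0 0
After step 3: ants at (1,0),(0,4)
  0 0 0 0 1
  2 2 0 0 0
  0 0 0 0 0
  0 0 0 0 0
  0 0 0 0 0

0 0 0 0 1
2 2 0 0 0
0 0 0 0 0
0 0 0 0 0
0 0 0 0 0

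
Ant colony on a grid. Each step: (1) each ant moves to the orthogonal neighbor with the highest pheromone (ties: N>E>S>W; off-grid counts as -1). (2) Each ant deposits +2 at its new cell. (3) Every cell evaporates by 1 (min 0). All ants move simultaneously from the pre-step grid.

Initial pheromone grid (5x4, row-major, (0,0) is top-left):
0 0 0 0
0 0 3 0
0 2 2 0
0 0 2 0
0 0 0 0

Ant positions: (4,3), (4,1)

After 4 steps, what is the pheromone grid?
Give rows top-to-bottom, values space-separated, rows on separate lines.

After step 1: ants at (3,3),(3,1)
  0 0 0 0
  0 0 2 0
  0 1 1 0
  0 1 1 1
  0 0 0 0
After step 2: ants at (3,2),(2,1)
  0 0 0 0
  0 0 1 0
  0 2 0 0
  0 0 2 0
  0 0 0 0
After step 3: ants at (2,2),(1,1)
  0 0 0 0
  0 1 0 0
  0 1 1 0
  0 0 1 0
  0 0 0 0
After step 4: ants at (3,2),(2,1)
  0 0 0 0
  0 0 0 0
  0 2 0 0
  0 0 2 0
  0 0 0 0

0 0 0 0
0 0 0 0
0 2 0 0
0 0 2 0
0 0 0 0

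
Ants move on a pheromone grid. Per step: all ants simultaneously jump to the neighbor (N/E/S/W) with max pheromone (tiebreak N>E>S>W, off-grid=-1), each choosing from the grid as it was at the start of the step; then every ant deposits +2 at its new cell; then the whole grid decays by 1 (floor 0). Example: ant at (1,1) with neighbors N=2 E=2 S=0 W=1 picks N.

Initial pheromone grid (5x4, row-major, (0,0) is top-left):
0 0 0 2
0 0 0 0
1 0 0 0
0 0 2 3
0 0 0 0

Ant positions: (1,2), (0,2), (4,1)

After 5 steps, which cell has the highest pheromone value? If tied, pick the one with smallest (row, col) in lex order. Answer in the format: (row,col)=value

Step 1: ant0:(1,2)->N->(0,2) | ant1:(0,2)->E->(0,3) | ant2:(4,1)->N->(3,1)
  grid max=3 at (0,3)
Step 2: ant0:(0,2)->E->(0,3) | ant1:(0,3)->W->(0,2) | ant2:(3,1)->E->(3,2)
  grid max=4 at (0,3)
Step 3: ant0:(0,3)->W->(0,2) | ant1:(0,2)->E->(0,3) | ant2:(3,2)->E->(3,3)
  grid max=5 at (0,3)
Step 4: ant0:(0,2)->E->(0,3) | ant1:(0,3)->W->(0,2) | ant2:(3,3)->W->(3,2)
  grid max=6 at (0,3)
Step 5: ant0:(0,3)->W->(0,2) | ant1:(0,2)->E->(0,3) | ant2:(3,2)->E->(3,3)
  grid max=7 at (0,3)
Final grid:
  0 0 5 7
  0 0 0 0
  0 0 0 0
  0 0 1 2
  0 0 0 0
Max pheromone 7 at (0,3)

Answer: (0,3)=7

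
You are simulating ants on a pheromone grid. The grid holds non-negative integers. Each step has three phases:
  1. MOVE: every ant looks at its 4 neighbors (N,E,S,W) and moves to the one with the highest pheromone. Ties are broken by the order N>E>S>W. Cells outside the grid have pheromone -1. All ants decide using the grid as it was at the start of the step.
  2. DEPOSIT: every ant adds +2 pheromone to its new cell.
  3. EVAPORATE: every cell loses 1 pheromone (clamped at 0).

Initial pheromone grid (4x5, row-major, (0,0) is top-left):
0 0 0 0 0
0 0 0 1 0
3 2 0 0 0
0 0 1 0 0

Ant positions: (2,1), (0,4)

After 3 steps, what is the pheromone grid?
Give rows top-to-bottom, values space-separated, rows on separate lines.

After step 1: ants at (2,0),(1,4)
  0 0 0 0 0
  0 0 0 0 1
  4 1 0 0 0
  0 0 0 0 0
After step 2: ants at (2,1),(0,4)
  0 0 0 0 1
  0 0 0 0 0
  3 2 0 0 0
  0 0 0 0 0
After step 3: ants at (2,0),(1,4)
  0 0 0 0 0
  0 0 0 0 1
  4 1 0 0 0
  0 0 0 0 0

0 0 0 0 0
0 0 0 0 1
4 1 0 0 0
0 0 0 0 0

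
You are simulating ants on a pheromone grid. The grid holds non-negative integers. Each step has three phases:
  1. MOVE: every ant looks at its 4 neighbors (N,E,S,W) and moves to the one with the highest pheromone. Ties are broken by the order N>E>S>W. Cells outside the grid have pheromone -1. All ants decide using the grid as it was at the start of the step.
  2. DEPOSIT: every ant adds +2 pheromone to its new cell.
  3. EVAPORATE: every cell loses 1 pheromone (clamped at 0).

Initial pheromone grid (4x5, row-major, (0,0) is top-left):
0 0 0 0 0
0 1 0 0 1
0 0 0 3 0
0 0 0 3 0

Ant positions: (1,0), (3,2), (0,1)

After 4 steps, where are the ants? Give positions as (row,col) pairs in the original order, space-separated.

Step 1: ant0:(1,0)->E->(1,1) | ant1:(3,2)->E->(3,3) | ant2:(0,1)->S->(1,1)
  grid max=4 at (1,1)
Step 2: ant0:(1,1)->N->(0,1) | ant1:(3,3)->N->(2,3) | ant2:(1,1)->N->(0,1)
  grid max=3 at (0,1)
Step 3: ant0:(0,1)->S->(1,1) | ant1:(2,3)->S->(3,3) | ant2:(0,1)->S->(1,1)
  grid max=6 at (1,1)
Step 4: ant0:(1,1)->N->(0,1) | ant1:(3,3)->N->(2,3) | ant2:(1,1)->N->(0,1)
  grid max=5 at (0,1)

(0,1) (2,3) (0,1)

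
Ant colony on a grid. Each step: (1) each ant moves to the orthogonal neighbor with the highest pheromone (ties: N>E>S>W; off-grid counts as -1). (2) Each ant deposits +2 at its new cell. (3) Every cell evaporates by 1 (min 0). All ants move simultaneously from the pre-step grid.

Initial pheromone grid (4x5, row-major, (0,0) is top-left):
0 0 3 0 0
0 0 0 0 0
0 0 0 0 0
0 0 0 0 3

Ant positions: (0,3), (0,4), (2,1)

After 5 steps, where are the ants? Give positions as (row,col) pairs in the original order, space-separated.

Step 1: ant0:(0,3)->W->(0,2) | ant1:(0,4)->S->(1,4) | ant2:(2,1)->N->(1,1)
  grid max=4 at (0,2)
Step 2: ant0:(0,2)->E->(0,3) | ant1:(1,4)->N->(0,4) | ant2:(1,1)->N->(0,1)
  grid max=3 at (0,2)
Step 3: ant0:(0,3)->W->(0,2) | ant1:(0,4)->W->(0,3) | ant2:(0,1)->E->(0,2)
  grid max=6 at (0,2)
Step 4: ant0:(0,2)->E->(0,3) | ant1:(0,3)->W->(0,2) | ant2:(0,2)->E->(0,3)
  grid max=7 at (0,2)
Step 5: ant0:(0,3)->W->(0,2) | ant1:(0,2)->E->(0,3) | ant2:(0,3)->W->(0,2)
  grid max=10 at (0,2)

(0,2) (0,3) (0,2)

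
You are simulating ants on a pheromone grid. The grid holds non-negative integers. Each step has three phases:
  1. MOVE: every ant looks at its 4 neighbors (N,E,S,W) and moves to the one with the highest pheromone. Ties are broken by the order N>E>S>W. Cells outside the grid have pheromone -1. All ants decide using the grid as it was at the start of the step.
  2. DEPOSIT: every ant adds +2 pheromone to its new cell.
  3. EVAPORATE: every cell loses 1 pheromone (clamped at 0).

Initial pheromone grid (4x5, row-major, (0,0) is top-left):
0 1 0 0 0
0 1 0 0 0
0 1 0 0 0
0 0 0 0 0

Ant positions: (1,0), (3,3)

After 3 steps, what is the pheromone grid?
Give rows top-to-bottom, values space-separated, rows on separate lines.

After step 1: ants at (1,1),(2,3)
  0 0 0 0 0
  0 2 0 0 0
  0 0 0 1 0
  0 0 0 0 0
After step 2: ants at (0,1),(1,3)
  0 1 0 0 0
  0 1 0 1 0
  0 0 0 0 0
  0 0 0 0 0
After step 3: ants at (1,1),(0,3)
  0 0 0 1 0
  0 2 0 0 0
  0 0 0 0 0
  0 0 0 0 0

0 0 0 1 0
0 2 0 0 0
0 0 0 0 0
0 0 0 0 0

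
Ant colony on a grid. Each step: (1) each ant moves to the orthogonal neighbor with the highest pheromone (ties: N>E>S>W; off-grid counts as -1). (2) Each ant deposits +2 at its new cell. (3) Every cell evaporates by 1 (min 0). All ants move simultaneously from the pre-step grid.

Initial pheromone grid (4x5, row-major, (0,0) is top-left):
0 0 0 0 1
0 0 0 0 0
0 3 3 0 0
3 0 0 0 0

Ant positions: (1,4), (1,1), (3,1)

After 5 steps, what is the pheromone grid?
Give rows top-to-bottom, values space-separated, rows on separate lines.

After step 1: ants at (0,4),(2,1),(2,1)
  0 0 0 0 2
  0 0 0 0 0
  0 6 2 0 0
  2 0 0 0 0
After step 2: ants at (1,4),(2,2),(2,2)
  0 0 0 0 1
  0 0 0 0 1
  0 5 5 0 0
  1 0 0 0 0
After step 3: ants at (0,4),(2,1),(2,1)
  0 0 0 0 2
  0 0 0 0 0
  0 8 4 0 0
  0 0 0 0 0
After step 4: ants at (1,4),(2,2),(2,2)
  0 0 0 0 1
  0 0 0 0 1
  0 7 7 0 0
  0 0 0 0 0
After step 5: ants at (0,4),(2,1),(2,1)
  0 0 0 0 2
  0 0 0 0 0
  0 10 6 0 0
  0 0 0 0 0

0 0 0 0 2
0 0 0 0 0
0 10 6 0 0
0 0 0 0 0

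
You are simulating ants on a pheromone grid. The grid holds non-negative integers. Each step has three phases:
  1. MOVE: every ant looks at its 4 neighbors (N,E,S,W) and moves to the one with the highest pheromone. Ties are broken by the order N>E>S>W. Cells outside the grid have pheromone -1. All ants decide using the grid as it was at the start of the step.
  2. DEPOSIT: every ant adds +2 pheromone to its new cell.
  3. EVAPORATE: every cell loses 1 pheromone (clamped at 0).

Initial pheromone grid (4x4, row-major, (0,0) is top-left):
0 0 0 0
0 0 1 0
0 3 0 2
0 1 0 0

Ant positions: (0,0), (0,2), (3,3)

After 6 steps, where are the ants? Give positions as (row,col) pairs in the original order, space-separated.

Step 1: ant0:(0,0)->E->(0,1) | ant1:(0,2)->S->(1,2) | ant2:(3,3)->N->(2,3)
  grid max=3 at (2,3)
Step 2: ant0:(0,1)->E->(0,2) | ant1:(1,2)->N->(0,2) | ant2:(2,3)->N->(1,3)
  grid max=3 at (0,2)
Step 3: ant0:(0,2)->S->(1,2) | ant1:(0,2)->S->(1,2) | ant2:(1,3)->S->(2,3)
  grid max=4 at (1,2)
Step 4: ant0:(1,2)->N->(0,2) | ant1:(1,2)->N->(0,2) | ant2:(2,3)->N->(1,3)
  grid max=5 at (0,2)
Step 5: ant0:(0,2)->S->(1,2) | ant1:(0,2)->S->(1,2) | ant2:(1,3)->W->(1,2)
  grid max=8 at (1,2)
Step 6: ant0:(1,2)->N->(0,2) | ant1:(1,2)->N->(0,2) | ant2:(1,2)->N->(0,2)
  grid max=9 at (0,2)

(0,2) (0,2) (0,2)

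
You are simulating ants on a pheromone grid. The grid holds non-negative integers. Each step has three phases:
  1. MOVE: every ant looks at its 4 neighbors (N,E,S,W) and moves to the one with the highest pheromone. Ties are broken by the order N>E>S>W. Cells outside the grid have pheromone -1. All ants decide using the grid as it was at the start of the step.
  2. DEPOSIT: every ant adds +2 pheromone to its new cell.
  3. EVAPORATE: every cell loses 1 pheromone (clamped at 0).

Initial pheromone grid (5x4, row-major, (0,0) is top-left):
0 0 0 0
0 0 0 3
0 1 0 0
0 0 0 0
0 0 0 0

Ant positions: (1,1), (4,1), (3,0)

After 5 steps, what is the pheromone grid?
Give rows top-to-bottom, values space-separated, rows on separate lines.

After step 1: ants at (2,1),(3,1),(2,0)
  0 0 0 0
  0 0 0 2
  1 2 0 0
  0 1 0 0
  0 0 0 0
After step 2: ants at (3,1),(2,1),(2,1)
  0 0 0 0
  0 0 0 1
  0 5 0 0
  0 2 0 0
  0 0 0 0
After step 3: ants at (2,1),(3,1),(3,1)
  0 0 0 0
  0 0 0 0
  0 6 0 0
  0 5 0 0
  0 0 0 0
After step 4: ants at (3,1),(2,1),(2,1)
  0 0 0 0
  0 0 0 0
  0 9 0 0
  0 6 0 0
  0 0 0 0
After step 5: ants at (2,1),(3,1),(3,1)
  0 0 0 0
  0 0 0 0
  0 10 0 0
  0 9 0 0
  0 0 0 0

0 0 0 0
0 0 0 0
0 10 0 0
0 9 0 0
0 0 0 0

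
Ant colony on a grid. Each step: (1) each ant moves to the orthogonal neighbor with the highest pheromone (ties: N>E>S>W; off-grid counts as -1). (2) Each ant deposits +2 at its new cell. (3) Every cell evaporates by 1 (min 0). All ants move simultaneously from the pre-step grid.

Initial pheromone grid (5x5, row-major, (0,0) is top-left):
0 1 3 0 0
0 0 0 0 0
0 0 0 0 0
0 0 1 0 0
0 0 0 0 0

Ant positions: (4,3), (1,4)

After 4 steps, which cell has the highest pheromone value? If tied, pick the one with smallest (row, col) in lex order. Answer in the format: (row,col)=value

Step 1: ant0:(4,3)->N->(3,3) | ant1:(1,4)->N->(0,4)
  grid max=2 at (0,2)
Step 2: ant0:(3,3)->N->(2,3) | ant1:(0,4)->S->(1,4)
  grid max=1 at (0,2)
Step 3: ant0:(2,3)->N->(1,3) | ant1:(1,4)->N->(0,4)
  grid max=1 at (0,4)
Step 4: ant0:(1,3)->N->(0,3) | ant1:(0,4)->S->(1,4)
  grid max=1 at (0,3)
Final grid:
  0 0 0 1 0
  0 0 0 0 1
  0 0 0 0 0
  0 0 0 0 0
  0 0 0 0 0
Max pheromone 1 at (0,3)

Answer: (0,3)=1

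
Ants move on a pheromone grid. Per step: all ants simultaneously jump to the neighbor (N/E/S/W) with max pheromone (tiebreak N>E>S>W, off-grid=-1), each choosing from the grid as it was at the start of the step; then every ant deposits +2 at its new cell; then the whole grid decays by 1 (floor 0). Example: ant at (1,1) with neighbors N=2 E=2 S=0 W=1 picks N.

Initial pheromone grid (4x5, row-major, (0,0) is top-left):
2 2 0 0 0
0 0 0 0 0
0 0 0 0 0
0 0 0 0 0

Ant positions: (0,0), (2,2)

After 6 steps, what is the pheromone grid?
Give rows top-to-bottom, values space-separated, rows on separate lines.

After step 1: ants at (0,1),(1,2)
  1 3 0 0 0
  0 0 1 0 0
  0 0 0 0 0
  0 0 0 0 0
After step 2: ants at (0,0),(0,2)
  2 2 1 0 0
  0 0 0 0 0
  0 0 0 0 0
  0 0 0 0 0
After step 3: ants at (0,1),(0,1)
  1 5 0 0 0
  0 0 0 0 0
  0 0 0 0 0
  0 0 0 0 0
After step 4: ants at (0,0),(0,0)
  4 4 0 0 0
  0 0 0 0 0
  0 0 0 0 0
  0 0 0 0 0
After step 5: ants at (0,1),(0,1)
  3 7 0 0 0
  0 0 0 0 0
  0 0 0 0 0
  0 0 0 0 0
After step 6: ants at (0,0),(0,0)
  6 6 0 0 0
  0 0 0 0 0
  0 0 0 0 0
  0 0 0 0 0

6 6 0 0 0
0 0 0 0 0
0 0 0 0 0
0 0 0 0 0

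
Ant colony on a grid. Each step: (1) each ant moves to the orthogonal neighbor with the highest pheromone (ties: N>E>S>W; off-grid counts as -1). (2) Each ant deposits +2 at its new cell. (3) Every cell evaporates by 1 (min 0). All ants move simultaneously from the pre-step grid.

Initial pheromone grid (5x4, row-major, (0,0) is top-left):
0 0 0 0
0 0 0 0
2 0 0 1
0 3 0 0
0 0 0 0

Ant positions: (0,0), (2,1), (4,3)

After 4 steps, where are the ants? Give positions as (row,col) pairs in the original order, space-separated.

Step 1: ant0:(0,0)->E->(0,1) | ant1:(2,1)->S->(3,1) | ant2:(4,3)->N->(3,3)
  grid max=4 at (3,1)
Step 2: ant0:(0,1)->E->(0,2) | ant1:(3,1)->N->(2,1) | ant2:(3,3)->N->(2,3)
  grid max=3 at (3,1)
Step 3: ant0:(0,2)->E->(0,3) | ant1:(2,1)->S->(3,1) | ant2:(2,3)->N->(1,3)
  grid max=4 at (3,1)
Step 4: ant0:(0,3)->S->(1,3) | ant1:(3,1)->N->(2,1) | ant2:(1,3)->N->(0,3)
  grid max=3 at (3,1)

(1,3) (2,1) (0,3)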